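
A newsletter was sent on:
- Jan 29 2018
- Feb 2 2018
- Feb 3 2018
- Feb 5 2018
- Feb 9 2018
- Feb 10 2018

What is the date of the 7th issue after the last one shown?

The gap pattern 4, 1, 2, 4, 1 repeats every 3 events.
These are the Mondays, Fridays and Saturdays of each week.
The following Monday is Feb 12 2018.
Next Friday: Feb 16 2018.
The following Saturday is Feb 17 2018.
The following Monday is Feb 19 2018.
The following Friday is Feb 23 2018.
Next Saturday: Feb 24 2018.
Next Monday: Feb 26 2018.

Feb 26 2018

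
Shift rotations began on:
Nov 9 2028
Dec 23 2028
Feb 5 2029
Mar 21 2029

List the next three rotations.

The spacing is 44, 44, 44 days — always 44 days.
Mar 21 2029 + 44 days = May 4 2029.
May 4 2029 + 44 days = Jun 17 2029.
Jun 17 2029 + 44 days = Jul 31 2029.

May 4 2029, Jun 17 2029, Jul 31 2029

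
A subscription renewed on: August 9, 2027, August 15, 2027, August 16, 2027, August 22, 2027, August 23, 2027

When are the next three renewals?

August 29, 2027; August 30, 2027; September 5, 2027

Gaps: 6, 1, 6, 1 days — not constant, but cyclic with period 2.
The events fall on every Monday and Sunday.
Next Sunday: August 29, 2027.
Next Monday: August 30, 2027.
The following Sunday is September 5, 2027.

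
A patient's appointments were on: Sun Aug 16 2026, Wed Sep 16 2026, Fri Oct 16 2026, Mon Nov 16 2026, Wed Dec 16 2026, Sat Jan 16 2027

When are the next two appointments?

Gaps: 31, 30, 31, 30, 31 days — not constant. Every event is on the 16th of the month.
Pattern: the 16th of each month.
February 2027: Tue Feb 16 2027.
Next: March 2027 → Tue Mar 16 2027.

Tue Feb 16 2027, Tue Mar 16 2027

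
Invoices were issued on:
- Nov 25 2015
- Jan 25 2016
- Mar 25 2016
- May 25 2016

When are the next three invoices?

Gaps: 61, 60, 61 days — not constant. Every event is on the 25th of the month.
Pattern: the 25th of every 2 months.
July 2016: Jul 25 2016.
September 2016: Sep 25 2016.
Next: November 2016 → Nov 25 2016.

Jul 25 2016, Sep 25 2016, Nov 25 2016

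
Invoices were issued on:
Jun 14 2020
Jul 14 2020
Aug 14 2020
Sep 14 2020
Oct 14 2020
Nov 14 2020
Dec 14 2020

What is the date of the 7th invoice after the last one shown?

Gaps: 30, 31, 31, 30, 31, 30 days — not constant. Every event is on the 14th of the month.
Pattern: the 14th of each month.
Next: January 2021 → Jan 14 2021.
February 2021: Feb 14 2021.
March 2021: Mar 14 2021.
Next: April 2021 → Apr 14 2021.
Next: May 2021 → May 14 2021.
June 2021: Jun 14 2021.
July 2021: Jul 14 2021.

Jul 14 2021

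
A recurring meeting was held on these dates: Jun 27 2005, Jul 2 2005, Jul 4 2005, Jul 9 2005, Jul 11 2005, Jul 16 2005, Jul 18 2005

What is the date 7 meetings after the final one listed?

Aug 13 2005

Gaps: 5, 2, 5, 2, 5, 2 days — not constant, but cyclic with period 2.
The events fall on every Monday and Saturday.
Next Saturday: Jul 23 2005.
The following Monday is Jul 25 2005.
Next Saturday: Jul 30 2005.
Next Monday: Aug 1 2005.
Next Saturday: Aug 6 2005.
The following Monday is Aug 8 2005.
Next Saturday: Aug 13 2005.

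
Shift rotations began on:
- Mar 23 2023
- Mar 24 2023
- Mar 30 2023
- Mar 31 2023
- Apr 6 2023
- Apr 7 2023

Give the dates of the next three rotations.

The gap pattern 1, 6, 1, 6, 1 repeats every 2 events.
These are the Thursdays and Fridays of each week.
The following Thursday is Apr 13 2023.
The following Friday is Apr 14 2023.
Next Thursday: Apr 20 2023.

Apr 13 2023, Apr 14 2023, Apr 20 2023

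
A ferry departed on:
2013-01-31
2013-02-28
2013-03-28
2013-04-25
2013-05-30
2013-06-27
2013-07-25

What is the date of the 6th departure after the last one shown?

2014-01-30

All Thursdays; the gaps (28, 28, 28, 35, 28, 28) vary with month length.
This is the last Thursday of each month.
Last Thursday of August 2013: 2013-08-29.
September 2013 ends with Thursday 2013-09-26.
October 2013 ends with Thursday 2013-10-31.
Last Thursday of November 2013: 2013-11-28.
December 2013 ends with Thursday 2013-12-26.
Last Thursday of January 2014: 2014-01-30.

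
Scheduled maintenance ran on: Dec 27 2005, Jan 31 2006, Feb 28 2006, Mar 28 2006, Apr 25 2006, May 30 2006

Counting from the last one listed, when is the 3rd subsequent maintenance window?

Aug 29 2006

These are Tuesdays with 35, 28, 28, 28, 35-day gaps.
Each is the final Tuesday of its month — Jan 31 2006 is past the 28th, so '4th Tuesday' doesn't fit.
June 2006 ends with Tuesday Jun 27 2006.
July 2006 ends with Tuesday Jul 25 2006.
August 2006 ends with Tuesday Aug 29 2006.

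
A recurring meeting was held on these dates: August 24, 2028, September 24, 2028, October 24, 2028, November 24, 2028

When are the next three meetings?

Gaps: 31, 30, 31 days — not constant. Every event is on the 24th of the month.
Pattern: the 24th of each month.
Next: December 2028 → December 24, 2028.
Next: January 2029 → January 24, 2029.
February 2029: February 24, 2029.

December 24, 2028; January 24, 2029; February 24, 2029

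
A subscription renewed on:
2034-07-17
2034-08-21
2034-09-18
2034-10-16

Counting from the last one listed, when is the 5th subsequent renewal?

2035-03-19

Gaps: 35, 28, 28 days — a mix of 28 and 35. Every date is a Monday.
Each is the 3rd Monday of its month.
November 2034 — 3rd Monday is 2034-11-20.
3rd Monday of December 2034: 2034-12-18.
3rd Monday of January 2035: 2035-01-15.
February 2035 — 3rd Monday is 2035-02-19.
3rd Monday of March 2035: 2035-03-19.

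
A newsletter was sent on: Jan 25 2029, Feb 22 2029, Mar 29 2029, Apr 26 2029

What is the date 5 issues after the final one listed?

All Thursdays; the gaps (28, 35, 28) vary with month length.
This is the last Thursday of each month.
May 2029 ends with Thursday May 31 2029.
Last Thursday of June 2029: Jun 28 2029.
July 2029 ends with Thursday Jul 26 2029.
Last Thursday of August 2029: Aug 30 2029.
Last Thursday of September 2029: Sep 27 2029.

Sep 27 2029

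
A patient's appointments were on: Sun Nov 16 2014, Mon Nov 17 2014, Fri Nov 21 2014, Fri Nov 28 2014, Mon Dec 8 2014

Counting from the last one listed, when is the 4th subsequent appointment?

The spacing grows by 3 each time: 1, 4, 7, 10 days.
Next gap: 13 days. Mon Dec 8 2014 + 13 days = Sun Dec 21 2014.
Next gap: 16 days. Sun Dec 21 2014 + 16 days = Tue Jan 6 2015.
Next gap: 19 days. Tue Jan 6 2015 + 19 days = Sun Jan 25 2015.
Next gap: 22 days. Sun Jan 25 2015 + 22 days = Mon Feb 16 2015.

Mon Feb 16 2015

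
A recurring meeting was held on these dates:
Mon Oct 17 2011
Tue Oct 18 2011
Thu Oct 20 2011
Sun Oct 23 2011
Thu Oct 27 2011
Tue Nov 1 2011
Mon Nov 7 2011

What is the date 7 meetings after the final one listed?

The spacing grows by 1 each time: 1, 2, 3, 4, 5, 6 days.
Next gap: 7 days. Mon Nov 7 2011 + 7 days = Mon Nov 14 2011.
Next gap: 8 days. Mon Nov 14 2011 + 8 days = Tue Nov 22 2011.
Next gap: 9 days. Tue Nov 22 2011 + 9 days = Thu Dec 1 2011.
Next gap: 10 days. Thu Dec 1 2011 + 10 days = Sun Dec 11 2011.
Next gap: 11 days. Sun Dec 11 2011 + 11 days = Thu Dec 22 2011.
Next gap: 12 days. Thu Dec 22 2011 + 12 days = Tue Jan 3 2012.
Next gap: 13 days. Tue Jan 3 2012 + 13 days = Mon Jan 16 2012.

Mon Jan 16 2012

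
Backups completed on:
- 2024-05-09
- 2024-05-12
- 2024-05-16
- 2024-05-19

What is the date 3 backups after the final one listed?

2024-05-30

The gap pattern 3, 4, 3 repeats every 2 events.
These are the Thursdays and Sundays of each week.
Next Thursday: 2024-05-23.
Next Sunday: 2024-05-26.
The following Thursday is 2024-05-30.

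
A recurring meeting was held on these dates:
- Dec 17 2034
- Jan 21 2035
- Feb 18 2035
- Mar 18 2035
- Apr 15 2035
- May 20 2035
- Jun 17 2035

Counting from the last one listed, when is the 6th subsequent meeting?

Dec 16 2035

Gaps: 35, 28, 28, 28, 35, 28 days — a mix of 28 and 35. Every date is a Sunday.
Each is the 3rd Sunday of its month.
3rd Sunday of July 2035: Jul 15 2035.
3rd Sunday of August 2035: Aug 19 2035.
3rd Sunday of September 2035: Sep 16 2035.
3rd Sunday of October 2035: Oct 21 2035.
3rd Sunday of November 2035: Nov 18 2035.
3rd Sunday of December 2035: Dec 16 2035.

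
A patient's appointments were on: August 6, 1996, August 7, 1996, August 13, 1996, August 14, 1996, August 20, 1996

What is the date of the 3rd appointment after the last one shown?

The gap pattern 1, 6, 1, 6 repeats every 2 events.
These are the Tuesdays and Wednesdays of each week.
Next Wednesday: August 21, 1996.
Next Tuesday: August 27, 1996.
Next Wednesday: August 28, 1996.

August 28, 1996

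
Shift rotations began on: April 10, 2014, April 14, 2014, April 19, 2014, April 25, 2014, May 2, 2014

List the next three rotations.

May 10, 2014; May 19, 2014; May 29, 2014

The spacing grows by 1 each time: 4, 5, 6, 7 days.
Next gap: 8 days. May 2, 2014 + 8 days = May 10, 2014.
Next gap: 9 days. May 10, 2014 + 9 days = May 19, 2014.
Next gap: 10 days. May 19, 2014 + 10 days = May 29, 2014.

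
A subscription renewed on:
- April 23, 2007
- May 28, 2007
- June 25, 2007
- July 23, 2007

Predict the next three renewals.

August 27, 2007; September 24, 2007; October 22, 2007

Gaps: 35, 28, 28 days — a mix of 28 and 35. Every date is a Monday.
Each is the 4th Monday of its month.
August 2007 — 4th Monday is August 27, 2007.
September 2007 — 4th Monday is September 24, 2007.
4th Monday of October 2007: October 22, 2007.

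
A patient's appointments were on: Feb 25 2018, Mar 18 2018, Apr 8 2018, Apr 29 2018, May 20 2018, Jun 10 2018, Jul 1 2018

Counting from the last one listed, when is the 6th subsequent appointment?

Nov 4 2018

Gaps between consecutive events: 21, 21, 21, 21, 21, 21 days — a constant 21-day interval.
Jul 1 2018 + 21 days = Jul 22 2018.
Jul 22 2018 + 21 days = Aug 12 2018.
Aug 12 2018 + 21 days = Sep 2 2018.
Sep 2 2018 + 21 days = Sep 23 2018.
Sep 23 2018 + 21 days = Oct 14 2018.
Oct 14 2018 + 21 days = Nov 4 2018.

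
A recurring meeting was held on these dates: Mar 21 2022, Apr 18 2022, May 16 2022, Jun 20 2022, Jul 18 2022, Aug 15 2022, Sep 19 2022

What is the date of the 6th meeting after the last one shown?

These are Mondays at 28- or 35-day spacing (28, 28, 35, 28, 28, 35).
The pattern: 3rd Monday of the month.
October 2022 — 3rd Monday is Oct 17 2022.
3rd Monday of November 2022: Nov 21 2022.
December 2022 — 3rd Monday is Dec 19 2022.
3rd Monday of January 2023: Jan 16 2023.
February 2023 — 3rd Monday is Feb 20 2023.
March 2023 — 3rd Monday is Mar 20 2023.

Mar 20 2023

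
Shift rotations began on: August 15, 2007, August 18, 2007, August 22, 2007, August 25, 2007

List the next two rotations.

August 29, 2007; September 1, 2007

Gaps: 3, 4, 3 days — not constant, but cyclic with period 2.
The events fall on every Wednesday and Saturday.
The following Wednesday is August 29, 2007.
Next Saturday: September 1, 2007.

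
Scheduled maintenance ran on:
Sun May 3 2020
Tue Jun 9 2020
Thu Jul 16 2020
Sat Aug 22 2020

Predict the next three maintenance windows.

Every event comes 37 days after the last (37, 37, 37).
Sat Aug 22 2020 + 37 days = Mon Sep 28 2020.
Mon Sep 28 2020 + 37 days = Wed Nov 4 2020.
Wed Nov 4 2020 + 37 days = Fri Dec 11 2020.

Mon Sep 28 2020, Wed Nov 4 2020, Fri Dec 11 2020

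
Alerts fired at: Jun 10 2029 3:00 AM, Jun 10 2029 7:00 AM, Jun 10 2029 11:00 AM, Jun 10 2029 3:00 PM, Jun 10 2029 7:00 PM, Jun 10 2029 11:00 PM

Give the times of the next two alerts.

Gaps: 4, 4, 4, 4, 4 hours — each event is 4 hours after the previous one.
Jun 10 2029 11:00 PM + 4 h = Jun 11 2029 3:00 AM.
Jun 11 2029 3:00 AM + 4 h = Jun 11 2029 7:00 AM.

Jun 11 2029 3:00 AM, Jun 11 2029 7:00 AM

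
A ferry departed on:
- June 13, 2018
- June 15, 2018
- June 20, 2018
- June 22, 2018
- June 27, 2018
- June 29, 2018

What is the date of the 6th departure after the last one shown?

Gaps: 2, 5, 2, 5, 2 days — not constant, but cyclic with period 2.
The events fall on every Wednesday and Friday.
The following Wednesday is July 4, 2018.
The following Friday is July 6, 2018.
The following Wednesday is July 11, 2018.
Next Friday: July 13, 2018.
The following Wednesday is July 18, 2018.
The following Friday is July 20, 2018.

July 20, 2018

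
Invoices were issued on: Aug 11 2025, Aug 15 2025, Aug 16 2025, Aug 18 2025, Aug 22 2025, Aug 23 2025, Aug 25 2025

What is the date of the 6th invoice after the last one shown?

The gap pattern 4, 1, 2, 4, 1, 2 repeats every 3 events.
These are the Mondays, Fridays and Saturdays of each week.
Next Friday: Aug 29 2025.
Next Saturday: Aug 30 2025.
Next Monday: Sep 1 2025.
The following Friday is Sep 5 2025.
Next Saturday: Sep 6 2025.
The following Monday is Sep 8 2025.

Sep 8 2025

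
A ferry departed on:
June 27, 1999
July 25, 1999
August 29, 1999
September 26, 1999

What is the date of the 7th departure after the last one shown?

Every date is a Sunday; gaps 28, 35, 28 days.
Each is the last Sunday of its month (at least one falls on the 29th or later, ruling out '4th Sunday').
Last Sunday of October 1999: October 31, 1999.
Last Sunday of November 1999: November 28, 1999.
Last Sunday of December 1999: December 26, 1999.
January 2000 ends with Sunday January 30, 2000.
Last Sunday of February 2000: February 27, 2000.
March 2000 ends with Sunday March 26, 2000.
April 2000 ends with Sunday April 30, 2000.

April 30, 2000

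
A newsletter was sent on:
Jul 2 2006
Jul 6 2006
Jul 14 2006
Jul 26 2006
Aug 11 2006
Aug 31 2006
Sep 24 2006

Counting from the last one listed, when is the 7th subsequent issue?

Jul 1 2007

The spacing grows by 4 each time: 4, 8, 12, 16, 20, 24 days.
Next gap: 28 days. Sep 24 2006 + 28 days = Oct 22 2006.
Next gap: 32 days. Oct 22 2006 + 32 days = Nov 23 2006.
Next gap: 36 days. Nov 23 2006 + 36 days = Dec 29 2006.
Next gap: 40 days. Dec 29 2006 + 40 days = Feb 7 2007.
Next gap: 44 days. Feb 7 2007 + 44 days = Mar 23 2007.
Next gap: 48 days. Mar 23 2007 + 48 days = May 10 2007.
Next gap: 52 days. May 10 2007 + 52 days = Jul 1 2007.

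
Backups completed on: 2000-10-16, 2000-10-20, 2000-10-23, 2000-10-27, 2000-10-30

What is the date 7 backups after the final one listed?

Every event lands on a Monday or Friday (gaps cycle 4, 3, 4, 3).
So the schedule is: every Monday and Friday.
The following Friday is 2000-11-03.
Next Monday: 2000-11-06.
Next Friday: 2000-11-10.
The following Monday is 2000-11-13.
The following Friday is 2000-11-17.
Next Monday: 2000-11-20.
The following Friday is 2000-11-24.

2000-11-24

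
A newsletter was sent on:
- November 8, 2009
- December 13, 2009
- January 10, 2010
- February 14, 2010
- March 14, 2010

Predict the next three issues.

April 11, 2010; May 9, 2010; June 13, 2010

Gaps: 35, 28, 35, 28 days — a mix of 28 and 35. Every date is a Sunday.
Each is the 2nd Sunday of its month.
2nd Sunday of April 2010: April 11, 2010.
May 2010 — 2nd Sunday is May 9, 2010.
June 2010 — 2nd Sunday is June 13, 2010.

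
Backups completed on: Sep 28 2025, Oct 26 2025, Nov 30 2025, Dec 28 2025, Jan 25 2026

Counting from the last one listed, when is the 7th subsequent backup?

All Sundays; the gaps (28, 35, 28, 28) vary with month length.
This is the last Sunday of each month.
Last Sunday of February 2026: Feb 22 2026.
Last Sunday of March 2026: Mar 29 2026.
April 2026 ends with Sunday Apr 26 2026.
May 2026 ends with Sunday May 31 2026.
Last Sunday of June 2026: Jun 28 2026.
Last Sunday of July 2026: Jul 26 2026.
August 2026 ends with Sunday Aug 30 2026.

Aug 30 2026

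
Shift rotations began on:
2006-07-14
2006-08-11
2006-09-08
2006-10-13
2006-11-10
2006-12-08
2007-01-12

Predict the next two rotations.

2007-02-09, 2007-03-09

Gaps: 28, 28, 35, 28, 28, 35 days — a mix of 28 and 35. Every date is a Friday.
Each is the 2nd Friday of its month.
2nd Friday of February 2007: 2007-02-09.
2nd Friday of March 2007: 2007-03-09.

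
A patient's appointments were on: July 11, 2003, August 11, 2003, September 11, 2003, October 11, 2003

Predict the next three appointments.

November 11, 2003; December 11, 2003; January 11, 2004

Each date is the 11th; the gaps (31, 31, 30) track the month lengths.
The rule is the 11th of each month.
November 2003: November 11, 2003.
December 2003: December 11, 2003.
January 2004: January 11, 2004.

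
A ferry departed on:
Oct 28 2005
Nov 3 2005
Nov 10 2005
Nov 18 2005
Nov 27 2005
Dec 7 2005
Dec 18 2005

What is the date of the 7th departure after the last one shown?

The spacing grows by 1 each time: 6, 7, 8, 9, 10, 11 days.
Next gap: 12 days. Dec 18 2005 + 12 days = Dec 30 2005.
Next gap: 13 days. Dec 30 2005 + 13 days = Jan 12 2006.
Next gap: 14 days. Jan 12 2006 + 14 days = Jan 26 2006.
Next gap: 15 days. Jan 26 2006 + 15 days = Feb 10 2006.
Next gap: 16 days. Feb 10 2006 + 16 days = Feb 26 2006.
Next gap: 17 days. Feb 26 2006 + 17 days = Mar 15 2006.
Next gap: 18 days. Mar 15 2006 + 18 days = Apr 2 2006.

Apr 2 2006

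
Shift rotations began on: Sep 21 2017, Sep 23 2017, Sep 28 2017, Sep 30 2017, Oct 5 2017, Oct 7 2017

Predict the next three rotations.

Gaps: 2, 5, 2, 5, 2 days — not constant, but cyclic with period 2.
The events fall on every Thursday and Saturday.
Next Thursday: Oct 12 2017.
Next Saturday: Oct 14 2017.
Next Thursday: Oct 19 2017.

Oct 12 2017, Oct 14 2017, Oct 19 2017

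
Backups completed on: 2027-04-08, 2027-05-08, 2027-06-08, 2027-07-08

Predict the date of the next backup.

The day-of-month is always 8 (30, 31, 30 days between events).
So this recurs on the 8th of each month.
August 2027: 2027-08-08.

2027-08-08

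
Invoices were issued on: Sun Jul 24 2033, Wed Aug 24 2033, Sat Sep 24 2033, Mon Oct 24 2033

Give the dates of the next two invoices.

The day-of-month is always 24 (31, 31, 30 days between events).
So this recurs on the 24th of each month.
November 2033: Thu Nov 24 2033.
Next: December 2033 → Sat Dec 24 2033.

Thu Nov 24 2033, Sat Dec 24 2033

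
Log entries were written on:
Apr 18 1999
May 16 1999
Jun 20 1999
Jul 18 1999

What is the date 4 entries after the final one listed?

These are Sundays at 28- or 35-day spacing (28, 35, 28).
The pattern: 3rd Sunday of the month.
August 1999 — 3rd Sunday is Aug 15 1999.
3rd Sunday of September 1999: Sep 19 1999.
3rd Sunday of October 1999: Oct 17 1999.
November 1999 — 3rd Sunday is Nov 21 1999.

Nov 21 1999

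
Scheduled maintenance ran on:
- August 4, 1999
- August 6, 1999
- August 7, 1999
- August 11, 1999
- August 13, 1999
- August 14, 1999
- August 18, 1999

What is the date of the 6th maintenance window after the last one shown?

September 1, 1999

Gaps: 2, 1, 4, 2, 1, 4 days — not constant, but cyclic with period 3.
The events fall on every Wednesday, Friday and Saturday.
The following Friday is August 20, 1999.
The following Saturday is August 21, 1999.
Next Wednesday: August 25, 1999.
The following Friday is August 27, 1999.
The following Saturday is August 28, 1999.
The following Wednesday is September 1, 1999.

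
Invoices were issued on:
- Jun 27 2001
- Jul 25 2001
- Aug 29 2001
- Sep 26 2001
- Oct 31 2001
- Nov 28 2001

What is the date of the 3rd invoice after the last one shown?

Feb 27 2002

These are Wednesdays with 28, 35, 28, 35, 28-day gaps.
Each is the final Wednesday of its month — Aug 29 2001 is past the 28th, so '4th Wednesday' doesn't fit.
December 2001 ends with Wednesday Dec 26 2001.
January 2002 ends with Wednesday Jan 30 2002.
Last Wednesday of February 2002: Feb 27 2002.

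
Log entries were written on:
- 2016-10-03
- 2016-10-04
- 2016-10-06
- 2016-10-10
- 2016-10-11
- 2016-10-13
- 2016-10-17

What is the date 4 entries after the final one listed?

Gaps: 1, 2, 4, 1, 2, 4 days — not constant, but cyclic with period 3.
The events fall on every Monday, Tuesday and Thursday.
The following Tuesday is 2016-10-18.
The following Thursday is 2016-10-20.
Next Monday: 2016-10-24.
The following Tuesday is 2016-10-25.

2016-10-25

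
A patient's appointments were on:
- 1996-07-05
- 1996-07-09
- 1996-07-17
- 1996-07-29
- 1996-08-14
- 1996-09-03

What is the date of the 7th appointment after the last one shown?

1997-05-13

Intervals are 4, 8, 12, 16, 20 days — an arithmetic progression with common difference 4.
Next gap: 24 days. 1996-09-03 + 24 days = 1996-09-27.
Next gap: 28 days. 1996-09-27 + 28 days = 1996-10-25.
Next gap: 32 days. 1996-10-25 + 32 days = 1996-11-26.
Next gap: 36 days. 1996-11-26 + 36 days = 1997-01-01.
Next gap: 40 days. 1997-01-01 + 40 days = 1997-02-10.
Next gap: 44 days. 1997-02-10 + 44 days = 1997-03-26.
Next gap: 48 days. 1997-03-26 + 48 days = 1997-05-13.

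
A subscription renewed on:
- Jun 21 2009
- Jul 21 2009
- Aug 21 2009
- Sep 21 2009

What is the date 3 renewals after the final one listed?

The day-of-month is always 21 (30, 31, 31 days between events).
So this recurs on the 21st of each month.
October 2009: Oct 21 2009.
November 2009: Nov 21 2009.
December 2009: Dec 21 2009.

Dec 21 2009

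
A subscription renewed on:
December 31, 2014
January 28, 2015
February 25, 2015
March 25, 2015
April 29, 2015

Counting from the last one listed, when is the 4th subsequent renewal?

Every date is a Wednesday; gaps 28, 28, 28, 35 days.
Each is the last Wednesday of its month (at least one falls on the 29th or later, ruling out '4th Wednesday').
Last Wednesday of May 2015: May 27, 2015.
Last Wednesday of June 2015: June 24, 2015.
July 2015 ends with Wednesday July 29, 2015.
August 2015 ends with Wednesday August 26, 2015.

August 26, 2015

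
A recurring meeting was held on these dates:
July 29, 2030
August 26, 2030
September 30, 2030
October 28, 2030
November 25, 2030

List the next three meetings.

These are Mondays with 28, 35, 28, 28-day gaps.
Each is the final Monday of its month — July 29, 2030 is past the 28th, so '4th Monday' doesn't fit.
December 2030 ends with Monday December 30, 2030.
Last Monday of January 2031: January 27, 2031.
February 2031 ends with Monday February 24, 2031.

December 30, 2030; January 27, 2031; February 24, 2031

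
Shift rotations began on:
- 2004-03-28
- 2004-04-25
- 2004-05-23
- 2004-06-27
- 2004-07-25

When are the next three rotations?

Gaps: 28, 28, 35, 28 days — a mix of 28 and 35. Every date is a Sunday.
Each is the 4th Sunday of its month.
August 2004 — 4th Sunday is 2004-08-22.
4th Sunday of September 2004: 2004-09-26.
October 2004 — 4th Sunday is 2004-10-24.

2004-08-22, 2004-09-26, 2004-10-24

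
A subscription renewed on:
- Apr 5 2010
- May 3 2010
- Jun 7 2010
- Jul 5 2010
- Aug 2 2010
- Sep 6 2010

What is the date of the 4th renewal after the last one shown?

Jan 3 2011

These are Mondays at 28- or 35-day spacing (28, 35, 28, 28, 35).
The pattern: 1st Monday of the month.
October 2010 — 1st Monday is Oct 4 2010.
November 2010 — 1st Monday is Nov 1 2010.
1st Monday of December 2010: Dec 6 2010.
1st Monday of January 2011: Jan 3 2011.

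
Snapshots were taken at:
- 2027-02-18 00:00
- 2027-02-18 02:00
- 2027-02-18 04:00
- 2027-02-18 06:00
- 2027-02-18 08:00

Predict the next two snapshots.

The interval is a steady 2 hours (2, 2, 2, 2).
2027-02-18 08:00 + 2 h = 2027-02-18 10:00.
2027-02-18 10:00 + 2 h = 2027-02-18 12:00.

2027-02-18 10:00, 2027-02-18 12:00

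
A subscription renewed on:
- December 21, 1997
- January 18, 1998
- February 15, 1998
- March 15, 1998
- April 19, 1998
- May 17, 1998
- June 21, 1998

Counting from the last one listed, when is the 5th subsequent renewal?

November 15, 1998

These are Sundays at 28- or 35-day spacing (28, 28, 28, 35, 28, 35).
The pattern: 3rd Sunday of the month.
3rd Sunday of July 1998: July 19, 1998.
3rd Sunday of August 1998: August 16, 1998.
3rd Sunday of September 1998: September 20, 1998.
October 1998 — 3rd Sunday is October 18, 1998.
November 1998 — 3rd Sunday is November 15, 1998.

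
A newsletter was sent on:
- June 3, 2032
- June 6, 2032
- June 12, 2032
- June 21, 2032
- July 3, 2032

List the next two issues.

Intervals are 3, 6, 9, 12 days — an arithmetic progression with common difference 3.
Next gap: 15 days. July 3, 2032 + 15 days = July 18, 2032.
Next gap: 18 days. July 18, 2032 + 18 days = August 5, 2032.

July 18, 2032; August 5, 2032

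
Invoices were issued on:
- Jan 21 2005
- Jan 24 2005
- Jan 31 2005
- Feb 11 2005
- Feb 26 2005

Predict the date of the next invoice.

Mar 17 2005

Gaps: 3, 7, 11, 15 days — each gap is 4 larger than the previous one.
Next gap: 19 days. Feb 26 2005 + 19 days = Mar 17 2005.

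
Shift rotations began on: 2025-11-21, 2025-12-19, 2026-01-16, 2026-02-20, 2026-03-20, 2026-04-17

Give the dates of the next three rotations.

Gaps: 28, 28, 35, 28, 28 days — a mix of 28 and 35. Every date is a Friday.
Each is the 3rd Friday of its month.
May 2026 — 3rd Friday is 2026-05-15.
3rd Friday of June 2026: 2026-06-19.
3rd Friday of July 2026: 2026-07-17.

2026-05-15, 2026-06-19, 2026-07-17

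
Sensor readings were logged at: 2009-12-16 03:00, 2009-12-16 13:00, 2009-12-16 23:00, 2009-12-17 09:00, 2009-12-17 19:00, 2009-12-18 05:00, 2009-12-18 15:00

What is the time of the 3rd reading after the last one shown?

2009-12-19 21:00

The interval is a steady 10 hours (10, 10, 10, 10, 10, 10).
2009-12-18 15:00 + 10 h = 2009-12-19 01:00.
2009-12-19 01:00 + 10 h = 2009-12-19 11:00.
2009-12-19 11:00 + 10 h = 2009-12-19 21:00.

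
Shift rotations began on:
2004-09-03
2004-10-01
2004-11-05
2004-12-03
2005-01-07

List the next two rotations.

2005-02-04, 2005-03-04

All dates are Fridays, 28, 35, 28, 35 days apart.
Specifically, the 1st Friday of each month.
1st Friday of February 2005: 2005-02-04.
March 2005 — 1st Friday is 2005-03-04.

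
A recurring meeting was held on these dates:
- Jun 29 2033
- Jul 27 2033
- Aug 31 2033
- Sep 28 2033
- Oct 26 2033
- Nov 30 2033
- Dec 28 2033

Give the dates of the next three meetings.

Jan 25 2034, Feb 22 2034, Mar 29 2034

All Wednesdays; the gaps (28, 35, 28, 28, 35, 28) vary with month length.
This is the last Wednesday of each month.
Last Wednesday of January 2034: Jan 25 2034.
February 2034 ends with Wednesday Feb 22 2034.
Last Wednesday of March 2034: Mar 29 2034.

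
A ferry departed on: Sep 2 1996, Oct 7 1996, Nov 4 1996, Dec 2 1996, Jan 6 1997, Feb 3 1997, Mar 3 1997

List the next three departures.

These are Mondays at 28- or 35-day spacing (35, 28, 28, 35, 28, 28).
The pattern: 1st Monday of the month.
1st Monday of April 1997: Apr 7 1997.
May 1997 — 1st Monday is May 5 1997.
June 1997 — 1st Monday is Jun 2 1997.

Apr 7 1997, May 5 1997, Jun 2 1997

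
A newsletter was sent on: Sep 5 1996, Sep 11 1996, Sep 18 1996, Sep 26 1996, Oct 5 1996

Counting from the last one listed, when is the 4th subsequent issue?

Intervals are 6, 7, 8, 9 days — an arithmetic progression with common difference 1.
Next gap: 10 days. Oct 5 1996 + 10 days = Oct 15 1996.
Next gap: 11 days. Oct 15 1996 + 11 days = Oct 26 1996.
Next gap: 12 days. Oct 26 1996 + 12 days = Nov 7 1996.
Next gap: 13 days. Nov 7 1996 + 13 days = Nov 20 1996.

Nov 20 1996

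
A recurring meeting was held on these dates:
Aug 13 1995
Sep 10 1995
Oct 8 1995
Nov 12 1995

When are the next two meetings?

Dec 10 1995, Jan 14 1996

These are Sundays at 28- or 35-day spacing (28, 28, 35).
The pattern: 2nd Sunday of the month.
2nd Sunday of December 1995: Dec 10 1995.
January 1996 — 2nd Sunday is Jan 14 1996.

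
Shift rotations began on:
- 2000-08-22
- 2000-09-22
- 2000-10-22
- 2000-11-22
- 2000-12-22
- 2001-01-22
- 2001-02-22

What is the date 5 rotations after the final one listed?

Each date is the 22nd; the gaps (31, 30, 31, 30, 31, 31) track the month lengths.
The rule is the 22nd of each month.
Next: March 2001 → 2001-03-22.
Next: April 2001 → 2001-04-22.
Next: May 2001 → 2001-05-22.
Next: June 2001 → 2001-06-22.
July 2001: 2001-07-22.

2001-07-22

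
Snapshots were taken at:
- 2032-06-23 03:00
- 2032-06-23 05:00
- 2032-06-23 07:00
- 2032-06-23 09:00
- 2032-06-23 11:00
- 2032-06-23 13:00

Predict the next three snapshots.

2032-06-23 15:00, 2032-06-23 17:00, 2032-06-23 19:00

Spacing: 2, 2, 2, 2, 2 h — constant 2 h.
2032-06-23 13:00 + 2 h = 2032-06-23 15:00.
2032-06-23 15:00 + 2 h = 2032-06-23 17:00.
2032-06-23 17:00 + 2 h = 2032-06-23 19:00.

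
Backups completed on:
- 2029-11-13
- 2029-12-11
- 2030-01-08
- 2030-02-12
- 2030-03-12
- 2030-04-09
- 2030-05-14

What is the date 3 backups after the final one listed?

2030-08-13

All dates are Tuesdays, 28, 28, 35, 28, 28, 35 days apart.
Specifically, the 2nd Tuesday of each month.
June 2030 — 2nd Tuesday is 2030-06-11.
2nd Tuesday of July 2030: 2030-07-09.
2nd Tuesday of August 2030: 2030-08-13.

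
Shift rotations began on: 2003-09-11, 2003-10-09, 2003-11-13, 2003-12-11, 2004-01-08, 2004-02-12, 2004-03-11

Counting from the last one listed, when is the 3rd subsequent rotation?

All dates are Thursdays, 28, 35, 28, 28, 35, 28 days apart.
Specifically, the 2nd Thursday of each month.
2nd Thursday of April 2004: 2004-04-08.
2nd Thursday of May 2004: 2004-05-13.
2nd Thursday of June 2004: 2004-06-10.

2004-06-10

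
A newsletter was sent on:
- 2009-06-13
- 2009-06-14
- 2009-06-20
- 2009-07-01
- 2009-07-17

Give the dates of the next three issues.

2009-08-07, 2009-09-02, 2009-10-03

Gaps: 1, 6, 11, 16 days — each gap is 5 larger than the previous one.
Next gap: 21 days. 2009-07-17 + 21 days = 2009-08-07.
Next gap: 26 days. 2009-08-07 + 26 days = 2009-09-02.
Next gap: 31 days. 2009-09-02 + 31 days = 2009-10-03.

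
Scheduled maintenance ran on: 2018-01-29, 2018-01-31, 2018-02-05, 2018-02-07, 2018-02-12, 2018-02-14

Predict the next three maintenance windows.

2018-02-19, 2018-02-21, 2018-02-26

Gaps: 2, 5, 2, 5, 2 days — not constant, but cyclic with period 2.
The events fall on every Monday and Wednesday.
Next Monday: 2018-02-19.
Next Wednesday: 2018-02-21.
The following Monday is 2018-02-26.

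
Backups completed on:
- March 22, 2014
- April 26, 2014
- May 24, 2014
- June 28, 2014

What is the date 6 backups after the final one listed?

December 27, 2014

These are Saturdays at 28- or 35-day spacing (35, 28, 35).
The pattern: 4th Saturday of the month.
4th Saturday of July 2014: July 26, 2014.
4th Saturday of August 2014: August 23, 2014.
September 2014 — 4th Saturday is September 27, 2014.
October 2014 — 4th Saturday is October 25, 2014.
4th Saturday of November 2014: November 22, 2014.
4th Saturday of December 2014: December 27, 2014.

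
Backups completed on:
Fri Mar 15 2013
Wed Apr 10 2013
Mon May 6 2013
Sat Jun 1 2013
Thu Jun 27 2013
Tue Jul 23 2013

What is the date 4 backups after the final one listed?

Mon Nov 4 2013

The spacing is 26, 26, 26, 26, 26 days — always 26 days.
Tue Jul 23 2013 + 26 days = Sun Aug 18 2013.
Sun Aug 18 2013 + 26 days = Fri Sep 13 2013.
Fri Sep 13 2013 + 26 days = Wed Oct 9 2013.
Wed Oct 9 2013 + 26 days = Mon Nov 4 2013.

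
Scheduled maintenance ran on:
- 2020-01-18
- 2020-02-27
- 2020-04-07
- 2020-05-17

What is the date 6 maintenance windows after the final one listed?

The spacing is 40, 40, 40 days — always 40 days.
2020-05-17 + 40 days = 2020-06-26.
2020-06-26 + 40 days = 2020-08-05.
2020-08-05 + 40 days = 2020-09-14.
2020-09-14 + 40 days = 2020-10-24.
2020-10-24 + 40 days = 2020-12-03.
2020-12-03 + 40 days = 2021-01-12.

2021-01-12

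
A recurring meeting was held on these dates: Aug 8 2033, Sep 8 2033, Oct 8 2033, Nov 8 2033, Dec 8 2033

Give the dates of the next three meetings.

Jan 8 2034, Feb 8 2034, Mar 8 2034

Each date is the 8th; the gaps (31, 30, 31, 30) track the month lengths.
The rule is the 8th of each month.
January 2034: Jan 8 2034.
February 2034: Feb 8 2034.
March 2034: Mar 8 2034.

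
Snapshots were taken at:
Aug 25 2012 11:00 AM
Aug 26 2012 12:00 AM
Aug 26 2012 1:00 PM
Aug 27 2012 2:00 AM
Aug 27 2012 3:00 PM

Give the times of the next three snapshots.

The interval is a steady 13 hours (13, 13, 13, 13).
Aug 27 2012 3:00 PM + 13 h = Aug 28 2012 4:00 AM.
Aug 28 2012 4:00 AM + 13 h = Aug 28 2012 5:00 PM.
Aug 28 2012 5:00 PM + 13 h = Aug 29 2012 6:00 AM.

Aug 28 2012 4:00 AM, Aug 28 2012 5:00 PM, Aug 29 2012 6:00 AM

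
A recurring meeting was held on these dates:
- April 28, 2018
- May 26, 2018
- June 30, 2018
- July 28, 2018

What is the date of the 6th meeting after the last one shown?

Every date is a Saturday; gaps 28, 35, 28 days.
Each is the last Saturday of its month (at least one falls on the 29th or later, ruling out '4th Saturday').
August 2018 ends with Saturday August 25, 2018.
September 2018 ends with Saturday September 29, 2018.
October 2018 ends with Saturday October 27, 2018.
November 2018 ends with Saturday November 24, 2018.
December 2018 ends with Saturday December 29, 2018.
January 2019 ends with Saturday January 26, 2019.

January 26, 2019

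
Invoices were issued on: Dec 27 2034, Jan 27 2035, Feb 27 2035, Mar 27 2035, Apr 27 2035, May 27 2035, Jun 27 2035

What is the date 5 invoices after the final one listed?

Gaps: 31, 31, 28, 31, 30, 31 days — not constant. Every event is on the 27th of the month.
Pattern: the 27th of each month.
July 2035: Jul 27 2035.
Next: August 2035 → Aug 27 2035.
Next: September 2035 → Sep 27 2035.
October 2035: Oct 27 2035.
Next: November 2035 → Nov 27 2035.

Nov 27 2035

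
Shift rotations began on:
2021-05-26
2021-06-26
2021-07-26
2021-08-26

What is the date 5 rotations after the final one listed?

The day-of-month is always 26 (31, 30, 31 days between events).
So this recurs on the 26th of each month.
September 2021: 2021-09-26.
October 2021: 2021-10-26.
November 2021: 2021-11-26.
Next: December 2021 → 2021-12-26.
Next: January 2022 → 2022-01-26.

2022-01-26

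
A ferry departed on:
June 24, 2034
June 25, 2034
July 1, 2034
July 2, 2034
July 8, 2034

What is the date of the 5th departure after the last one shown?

Gaps: 1, 6, 1, 6 days — not constant, but cyclic with period 2.
The events fall on every Saturday and Sunday.
The following Sunday is July 9, 2034.
Next Saturday: July 15, 2034.
The following Sunday is July 16, 2034.
Next Saturday: July 22, 2034.
The following Sunday is July 23, 2034.

July 23, 2034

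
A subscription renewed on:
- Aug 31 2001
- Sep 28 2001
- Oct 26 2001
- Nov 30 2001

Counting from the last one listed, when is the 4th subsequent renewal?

These are Fridays with 28, 28, 35-day gaps.
Each is the final Friday of its month — Aug 31 2001 is past the 28th, so '4th Friday' doesn't fit.
Last Friday of December 2001: Dec 28 2001.
Last Friday of January 2002: Jan 25 2002.
Last Friday of February 2002: Feb 22 2002.
Last Friday of March 2002: Mar 29 2002.

Mar 29 2002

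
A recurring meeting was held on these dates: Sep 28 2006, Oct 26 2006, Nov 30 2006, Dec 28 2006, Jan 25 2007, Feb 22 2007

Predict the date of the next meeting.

Every date is a Thursday; gaps 28, 35, 28, 28, 28 days.
Each is the last Thursday of its month (at least one falls on the 29th or later, ruling out '4th Thursday').
March 2007 ends with Thursday Mar 29 2007.

Mar 29 2007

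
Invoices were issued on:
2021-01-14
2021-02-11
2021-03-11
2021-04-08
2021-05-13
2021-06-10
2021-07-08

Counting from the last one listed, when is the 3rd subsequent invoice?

2021-10-14

These are Thursdays at 28- or 35-day spacing (28, 28, 28, 35, 28, 28).
The pattern: 2nd Thursday of the month.
2nd Thursday of August 2021: 2021-08-12.
September 2021 — 2nd Thursday is 2021-09-09.
October 2021 — 2nd Thursday is 2021-10-14.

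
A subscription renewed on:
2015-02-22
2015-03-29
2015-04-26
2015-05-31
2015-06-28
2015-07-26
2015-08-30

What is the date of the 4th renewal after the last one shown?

All Sundays; the gaps (35, 28, 35, 28, 28, 35) vary with month length.
This is the last Sunday of each month.
September 2015 ends with Sunday 2015-09-27.
Last Sunday of October 2015: 2015-10-25.
November 2015 ends with Sunday 2015-11-29.
December 2015 ends with Sunday 2015-12-27.

2015-12-27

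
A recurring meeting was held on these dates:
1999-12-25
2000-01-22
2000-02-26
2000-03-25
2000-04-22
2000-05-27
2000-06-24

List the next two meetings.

These are Saturdays at 28- or 35-day spacing (28, 35, 28, 28, 35, 28).
The pattern: 4th Saturday of the month.
4th Saturday of July 2000: 2000-07-22.
August 2000 — 4th Saturday is 2000-08-26.

2000-07-22, 2000-08-26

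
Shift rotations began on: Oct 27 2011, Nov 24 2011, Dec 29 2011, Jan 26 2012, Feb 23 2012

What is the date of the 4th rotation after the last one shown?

Every date is a Thursday; gaps 28, 35, 28, 28 days.
Each is the last Thursday of its month (at least one falls on the 29th or later, ruling out '4th Thursday').
March 2012 ends with Thursday Mar 29 2012.
Last Thursday of April 2012: Apr 26 2012.
May 2012 ends with Thursday May 31 2012.
Last Thursday of June 2012: Jun 28 2012.

Jun 28 2012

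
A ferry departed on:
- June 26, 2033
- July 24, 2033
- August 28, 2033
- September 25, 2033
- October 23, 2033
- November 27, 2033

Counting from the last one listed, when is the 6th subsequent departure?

May 28, 2034

These are Sundays at 28- or 35-day spacing (28, 35, 28, 28, 35).
The pattern: 4th Sunday of the month.
4th Sunday of December 2033: December 25, 2033.
January 2034 — 4th Sunday is January 22, 2034.
4th Sunday of February 2034: February 26, 2034.
4th Sunday of March 2034: March 26, 2034.
4th Sunday of April 2034: April 23, 2034.
May 2034 — 4th Sunday is May 28, 2034.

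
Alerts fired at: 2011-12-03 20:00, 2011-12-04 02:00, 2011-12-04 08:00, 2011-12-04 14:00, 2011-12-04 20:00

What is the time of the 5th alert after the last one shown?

2011-12-06 02:00

Spacing: 6, 6, 6, 6 h — constant 6 h.
2011-12-04 20:00 + 6 h = 2011-12-05 02:00.
2011-12-05 02:00 + 6 h = 2011-12-05 08:00.
2011-12-05 08:00 + 6 h = 2011-12-05 14:00.
2011-12-05 14:00 + 6 h = 2011-12-05 20:00.
2011-12-05 20:00 + 6 h = 2011-12-06 02:00.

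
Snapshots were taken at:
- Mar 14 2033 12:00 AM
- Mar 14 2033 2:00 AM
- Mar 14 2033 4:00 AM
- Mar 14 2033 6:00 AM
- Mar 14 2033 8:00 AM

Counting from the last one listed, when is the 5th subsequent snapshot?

Mar 14 2033 6:00 PM

Spacing: 2, 2, 2, 2 h — constant 2 h.
Mar 14 2033 8:00 AM + 2 h = Mar 14 2033 10:00 AM.
Mar 14 2033 10:00 AM + 2 h = Mar 14 2033 12:00 PM.
Mar 14 2033 12:00 PM + 2 h = Mar 14 2033 2:00 PM.
Mar 14 2033 2:00 PM + 2 h = Mar 14 2033 4:00 PM.
Mar 14 2033 4:00 PM + 2 h = Mar 14 2033 6:00 PM.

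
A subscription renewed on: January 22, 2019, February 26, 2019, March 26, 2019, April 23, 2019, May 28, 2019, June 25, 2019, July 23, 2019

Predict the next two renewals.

August 27, 2019; September 24, 2019

All dates are Tuesdays, 35, 28, 28, 35, 28, 28 days apart.
Specifically, the 4th Tuesday of each month.
4th Tuesday of August 2019: August 27, 2019.
4th Tuesday of September 2019: September 24, 2019.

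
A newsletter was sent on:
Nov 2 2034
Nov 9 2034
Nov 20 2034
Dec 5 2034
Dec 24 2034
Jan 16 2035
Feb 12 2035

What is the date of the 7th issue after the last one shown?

The spacing grows by 4 each time: 7, 11, 15, 19, 23, 27 days.
Next gap: 31 days. Feb 12 2035 + 31 days = Mar 15 2035.
Next gap: 35 days. Mar 15 2035 + 35 days = Apr 19 2035.
Next gap: 39 days. Apr 19 2035 + 39 days = May 28 2035.
Next gap: 43 days. May 28 2035 + 43 days = Jul 10 2035.
Next gap: 47 days. Jul 10 2035 + 47 days = Aug 26 2035.
Next gap: 51 days. Aug 26 2035 + 51 days = Oct 16 2035.
Next gap: 55 days. Oct 16 2035 + 55 days = Dec 10 2035.

Dec 10 2035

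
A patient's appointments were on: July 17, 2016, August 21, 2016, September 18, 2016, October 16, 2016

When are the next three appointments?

Gaps: 35, 28, 28 days — a mix of 28 and 35. Every date is a Sunday.
Each is the 3rd Sunday of its month.
November 2016 — 3rd Sunday is November 20, 2016.
3rd Sunday of December 2016: December 18, 2016.
January 2017 — 3rd Sunday is January 15, 2017.

November 20, 2016; December 18, 2016; January 15, 2017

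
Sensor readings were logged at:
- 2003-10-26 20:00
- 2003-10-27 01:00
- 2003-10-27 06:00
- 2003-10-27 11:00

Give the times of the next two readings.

2003-10-27 16:00, 2003-10-27 21:00

Spacing: 5, 5, 5 h — constant 5 h.
2003-10-27 11:00 + 5 h = 2003-10-27 16:00.
2003-10-27 16:00 + 5 h = 2003-10-27 21:00.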